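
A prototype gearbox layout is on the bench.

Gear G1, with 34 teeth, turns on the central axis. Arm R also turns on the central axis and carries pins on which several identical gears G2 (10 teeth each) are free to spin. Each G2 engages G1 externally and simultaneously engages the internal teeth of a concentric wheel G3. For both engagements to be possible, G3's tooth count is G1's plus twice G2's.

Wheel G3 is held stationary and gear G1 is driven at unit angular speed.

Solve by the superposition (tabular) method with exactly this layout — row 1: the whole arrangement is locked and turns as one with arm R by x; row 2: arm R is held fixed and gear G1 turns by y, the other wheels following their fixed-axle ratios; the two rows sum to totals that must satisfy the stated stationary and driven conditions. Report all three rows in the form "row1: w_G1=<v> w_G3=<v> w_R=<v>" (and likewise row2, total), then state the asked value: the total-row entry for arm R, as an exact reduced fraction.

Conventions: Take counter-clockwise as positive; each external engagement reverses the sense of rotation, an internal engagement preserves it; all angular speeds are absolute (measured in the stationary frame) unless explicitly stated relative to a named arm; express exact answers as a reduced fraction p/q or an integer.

planetary set (34T centre, 10T on arm, 54T internal) — Willis relation
superposition row 1 [locked train]: every member turns x
row 2 — arm fixed, fixed-axis ratios: sun y, ring −(34/54)·y, arm 0
boundary: total ω_ring = x − (34/54)·y = 0 and total ω_sun = x + y = 1  ⇒  y = 27/44, x = 17/44
row 2 ring = −(34/54)·27/44 = -17/44
totals (row 1 + row 2): sun 17/44 + 27/44 = 1, ring 17/44 + (-17/44) = 0, arm 17/44 + 0 = 17/44
asked cell (total, arm) = 17/44

row1: w_G1=17/44 w_G3=17/44 w_R=17/44
row2: w_G1=27/44 w_G3=-17/44 w_R=0
total: w_G1=1 w_G3=0 w_R=17/44
asked value: 17/44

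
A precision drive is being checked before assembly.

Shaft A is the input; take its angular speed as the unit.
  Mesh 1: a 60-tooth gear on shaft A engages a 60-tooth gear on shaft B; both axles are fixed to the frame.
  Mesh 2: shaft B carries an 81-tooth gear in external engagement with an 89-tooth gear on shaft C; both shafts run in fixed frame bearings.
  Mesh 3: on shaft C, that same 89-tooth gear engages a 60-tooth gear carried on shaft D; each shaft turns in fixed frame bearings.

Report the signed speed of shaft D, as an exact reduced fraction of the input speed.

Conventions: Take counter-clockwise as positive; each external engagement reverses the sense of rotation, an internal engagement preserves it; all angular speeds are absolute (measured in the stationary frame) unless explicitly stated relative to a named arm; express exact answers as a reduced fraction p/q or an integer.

-27/20

3-mesh fixed-axis compound train (all bearings frame-fixed)
mesh 1 [60T→60T]: |ω|/ω_in = 1×60/60 = 1, sense flips to −
mesh 2 [81T→89T]: |ω|/ω_in = 1×81/89 = 81/89, sense flips to +
mesh 3 [89T→60T]: |ω|/ω_in = (81/89)×89/60 = 27/20, sense flips to −
signed output speed (× input speed) = -27/20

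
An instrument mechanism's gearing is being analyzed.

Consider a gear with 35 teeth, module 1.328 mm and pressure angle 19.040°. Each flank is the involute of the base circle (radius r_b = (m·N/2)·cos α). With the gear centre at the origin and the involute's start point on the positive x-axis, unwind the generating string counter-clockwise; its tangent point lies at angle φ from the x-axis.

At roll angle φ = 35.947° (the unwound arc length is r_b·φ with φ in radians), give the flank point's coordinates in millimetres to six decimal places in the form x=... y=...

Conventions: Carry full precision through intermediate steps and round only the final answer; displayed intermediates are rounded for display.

class = single-mesh tooth geometry [base-circle involute, m = 1.328, 35T]
pitch radius r_p = m·N/2 = 1.328·35/2 = 23.240000
base radius r_b = r_p·cos α = 23.240000·cos 19.040° = 21.968564
roll angle φ = 35.947° = 0.62739351 rad
x = r_b·(cos φ + φ·sin φ) = 25.875966
y = r_b·(sin φ − φ·cos φ) = 1.738235

x=25.875966 y=1.738235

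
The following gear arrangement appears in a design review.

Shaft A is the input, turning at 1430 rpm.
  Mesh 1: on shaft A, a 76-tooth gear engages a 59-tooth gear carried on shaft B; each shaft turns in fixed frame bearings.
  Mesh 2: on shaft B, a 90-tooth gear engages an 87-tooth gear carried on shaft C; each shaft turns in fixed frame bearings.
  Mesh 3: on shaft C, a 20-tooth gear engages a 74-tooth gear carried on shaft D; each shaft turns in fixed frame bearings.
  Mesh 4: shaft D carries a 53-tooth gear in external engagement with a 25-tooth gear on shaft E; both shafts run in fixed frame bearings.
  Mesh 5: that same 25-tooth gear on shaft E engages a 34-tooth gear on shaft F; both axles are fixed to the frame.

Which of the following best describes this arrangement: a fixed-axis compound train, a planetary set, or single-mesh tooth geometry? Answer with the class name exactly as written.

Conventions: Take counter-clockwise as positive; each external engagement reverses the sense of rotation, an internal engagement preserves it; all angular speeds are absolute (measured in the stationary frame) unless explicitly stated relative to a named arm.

recognized (6 fixed axles, 5 meshes): fixed-axis compound train
classification: fixed-axis compound train

fixed-axis compound train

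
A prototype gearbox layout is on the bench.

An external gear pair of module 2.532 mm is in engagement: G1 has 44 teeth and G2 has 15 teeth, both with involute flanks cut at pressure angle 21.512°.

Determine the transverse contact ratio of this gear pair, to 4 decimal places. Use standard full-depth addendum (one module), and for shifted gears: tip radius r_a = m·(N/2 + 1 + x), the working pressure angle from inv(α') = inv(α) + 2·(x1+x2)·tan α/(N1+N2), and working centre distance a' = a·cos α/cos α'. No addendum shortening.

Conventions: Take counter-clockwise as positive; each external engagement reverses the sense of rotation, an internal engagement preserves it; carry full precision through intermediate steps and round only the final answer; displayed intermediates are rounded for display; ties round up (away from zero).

class = single-mesh tooth geometry [involute pair 44T × 15T, m = 2.532]
base radii: r_b1 = 51.823703, r_b2 = 17.667172
tip radii: r_a1 = 58.236000, r_a2 = 21.522000
no profile shift: α' = α, a' = a
action lengths: √(r_a1²−r_b1²) = 26.565682, √(r_a2²−r_b2²) = 12.290953
base pitch p_b = π·m·cos α = 7.400408
CR = (26.565682 + 12.290953 − 74.694000·sin 21.51200°)/7.400408 = 1.549460
contact ratio ≈ 1.5495

1.5495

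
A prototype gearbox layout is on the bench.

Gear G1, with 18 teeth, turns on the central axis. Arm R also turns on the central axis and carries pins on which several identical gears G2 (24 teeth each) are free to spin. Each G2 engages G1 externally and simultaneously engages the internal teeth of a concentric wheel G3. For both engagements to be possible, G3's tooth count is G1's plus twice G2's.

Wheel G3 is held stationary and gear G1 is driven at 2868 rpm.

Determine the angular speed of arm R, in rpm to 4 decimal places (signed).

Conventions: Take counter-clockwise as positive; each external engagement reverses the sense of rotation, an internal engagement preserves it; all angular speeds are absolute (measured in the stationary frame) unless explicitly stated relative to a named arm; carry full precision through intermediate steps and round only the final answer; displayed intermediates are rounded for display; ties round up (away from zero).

+614.5714 rpm

recognized (axles ride arm R): planetary set, 18/24/66 teeth
normalise by the input: solve with ω_sun = 1, then scale by 2868 rpm
ring teeth: 18 + 2·24 = 66
18(ω_sun−ω_arm) = −66(ω_ring−ω_arm),  ω_ring = 0, ω_sun = 1
18(1−ω_arm) = −66(0−ω_arm)  ⇒  84·ω_arm = 18  ⇒  ω_arm = 3/14
scale: ω_arm = 3/14 × 2868 rpm = +614.5714 rpm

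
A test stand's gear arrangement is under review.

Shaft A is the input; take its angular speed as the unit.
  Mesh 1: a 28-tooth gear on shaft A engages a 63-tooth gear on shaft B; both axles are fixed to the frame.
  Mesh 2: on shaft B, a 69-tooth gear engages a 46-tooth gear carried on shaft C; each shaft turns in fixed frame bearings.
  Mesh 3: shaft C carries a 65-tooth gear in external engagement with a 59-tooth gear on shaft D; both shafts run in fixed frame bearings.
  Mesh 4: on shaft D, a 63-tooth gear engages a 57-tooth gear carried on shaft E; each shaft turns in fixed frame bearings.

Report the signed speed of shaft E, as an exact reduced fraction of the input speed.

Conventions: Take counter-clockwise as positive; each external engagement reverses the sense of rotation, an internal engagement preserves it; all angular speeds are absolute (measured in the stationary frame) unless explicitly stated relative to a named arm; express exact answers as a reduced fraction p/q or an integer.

910/1121

4-mesh fixed-axis compound train (all bearings frame-fixed)
mesh 1 [28T→63T]: |ω|/ω_in = 1×28/63 = 4/9, sense flips to −
mesh 2 [69T→46T]: |ω|/ω_in = (4/9)×69/46 = 2/3, sense flips to +
mesh 3 [65T→59T]: |ω|/ω_in = (2/3)×65/59 = 130/177, sense flips to −
mesh 4 [63T→57T]: |ω|/ω_in = (130/177)×63/57 = 910/1121, sense flips to +
signed output speed (× input speed) = 910/1121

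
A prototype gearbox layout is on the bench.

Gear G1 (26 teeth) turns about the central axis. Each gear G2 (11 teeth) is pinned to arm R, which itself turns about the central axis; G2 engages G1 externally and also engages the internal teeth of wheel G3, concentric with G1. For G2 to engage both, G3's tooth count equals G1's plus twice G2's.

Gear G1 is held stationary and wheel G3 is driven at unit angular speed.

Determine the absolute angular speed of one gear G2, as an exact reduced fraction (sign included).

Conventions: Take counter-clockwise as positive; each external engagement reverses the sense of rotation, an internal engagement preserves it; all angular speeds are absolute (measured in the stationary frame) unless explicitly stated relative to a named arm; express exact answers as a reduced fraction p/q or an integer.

24/11

recognized (axles ride arm R): planetary set, 26/11/48 teeth
ring teeth: 26 + 2·11 = 48
26(ω_sun−ω_arm) = −48(ω_ring−ω_arm),  ω_sun = 0, ω_ring = 1
26(0−ω_arm) = −48(1−ω_arm)  ⇒  74·ω_arm = 48  ⇒  ω_arm = 24/37
sun–planet mesh: 26·(0−24/37) = −11·(ω_p−ω_arm)  ⇒  ω_p−ω_arm = 624/407
ω_p = 24/37 + 624/407 = 24/11
exact speed ratio = 24/11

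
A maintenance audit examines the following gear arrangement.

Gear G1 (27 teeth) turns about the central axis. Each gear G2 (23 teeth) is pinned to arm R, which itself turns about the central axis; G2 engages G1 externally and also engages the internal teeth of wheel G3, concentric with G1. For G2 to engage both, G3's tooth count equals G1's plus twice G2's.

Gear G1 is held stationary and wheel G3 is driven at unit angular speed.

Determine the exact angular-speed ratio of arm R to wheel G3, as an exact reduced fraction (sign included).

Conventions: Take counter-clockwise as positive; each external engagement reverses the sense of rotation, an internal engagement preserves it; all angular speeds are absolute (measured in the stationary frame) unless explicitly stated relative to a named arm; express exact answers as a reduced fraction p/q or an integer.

73/100

recognized (axles ride arm R): planetary set, 27/23/73 teeth
ring teeth: 27 + 2·23 = 73
27(ω_sun−ω_arm) = −73(ω_ring−ω_arm),  ω_sun = 0, ω_ring = 1
27(0−ω_arm) = −73(1−ω_arm)  ⇒  100·ω_arm = 73  ⇒  ω_arm = 73/100
ω_out/ω_in = 73/100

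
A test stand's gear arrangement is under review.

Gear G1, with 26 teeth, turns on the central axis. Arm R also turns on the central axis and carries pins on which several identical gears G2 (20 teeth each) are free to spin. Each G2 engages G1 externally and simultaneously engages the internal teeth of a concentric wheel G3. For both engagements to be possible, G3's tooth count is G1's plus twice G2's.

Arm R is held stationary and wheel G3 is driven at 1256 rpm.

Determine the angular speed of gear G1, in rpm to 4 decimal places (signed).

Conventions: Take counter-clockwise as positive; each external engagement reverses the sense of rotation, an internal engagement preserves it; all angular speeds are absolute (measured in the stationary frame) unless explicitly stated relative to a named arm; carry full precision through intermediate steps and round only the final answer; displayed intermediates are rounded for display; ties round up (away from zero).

-3188.3077 rpm

recognized (axles ride arm R): planetary set, 26/20/66 teeth
normalise by the input: solve with ω_ring = 1, then scale by 1256 rpm
ring teeth: 26 + 2·20 = 66
26(ω_sun−ω_arm) = −66(ω_ring−ω_arm),  ω_arm = 0, ω_ring = 1
ω_sun = 0 − (66/26)(1−0) = -33/13
scale: ω_sun = -33/13 × 1256 rpm = -3188.3077 rpm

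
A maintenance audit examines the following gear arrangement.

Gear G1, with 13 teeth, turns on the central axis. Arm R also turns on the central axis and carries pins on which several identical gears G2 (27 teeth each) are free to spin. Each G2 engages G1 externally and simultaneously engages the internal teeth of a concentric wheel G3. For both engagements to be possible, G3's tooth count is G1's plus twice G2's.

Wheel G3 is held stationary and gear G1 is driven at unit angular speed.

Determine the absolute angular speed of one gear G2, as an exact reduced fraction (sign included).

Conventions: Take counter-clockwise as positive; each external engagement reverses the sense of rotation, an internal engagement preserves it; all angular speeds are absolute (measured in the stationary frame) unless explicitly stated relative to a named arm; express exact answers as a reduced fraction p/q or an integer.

planetary set (13T centre, 27T on arm, 67T internal) — Willis relation
ring teeth: 13 + 2·27 = 67
13(ω_sun−ω_arm) = −67(ω_ring−ω_arm),  ω_ring = 0, ω_sun = 1
13(1−ω_arm) = −67(0−ω_arm)  ⇒  80·ω_arm = 13  ⇒  ω_arm = 13/80
sun–planet mesh: 13·(1−13/80) = −27·(ω_p−ω_arm)  ⇒  ω_p−ω_arm = -871/2160
ω_p = 13/80 − 871/2160 = -13/54
exact speed ratio = -13/54

-13/54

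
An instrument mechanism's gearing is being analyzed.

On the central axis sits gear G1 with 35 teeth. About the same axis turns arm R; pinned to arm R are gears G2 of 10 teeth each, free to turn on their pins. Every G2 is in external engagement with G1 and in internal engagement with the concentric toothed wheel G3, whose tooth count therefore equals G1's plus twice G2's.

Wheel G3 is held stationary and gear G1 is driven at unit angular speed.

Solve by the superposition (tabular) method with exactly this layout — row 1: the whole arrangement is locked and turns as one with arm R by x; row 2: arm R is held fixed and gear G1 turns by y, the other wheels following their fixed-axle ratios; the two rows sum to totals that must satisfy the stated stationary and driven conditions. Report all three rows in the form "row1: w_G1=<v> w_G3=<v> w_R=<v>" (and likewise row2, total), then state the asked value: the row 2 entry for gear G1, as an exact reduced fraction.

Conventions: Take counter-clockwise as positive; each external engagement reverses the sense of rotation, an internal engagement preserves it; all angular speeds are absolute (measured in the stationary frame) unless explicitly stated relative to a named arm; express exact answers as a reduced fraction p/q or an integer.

recognized (axles ride arm R): planetary set, 35/10/55 teeth
row 1 — lock + rotate with arm: ω_sun = ω_ring = ω_arm = x
row 2: sun turns y, ring = −(35/55)·y, arm 0
boundary: total ω_ring = x − (35/55)·y = 0 and total ω_sun = x + y = 1  ⇒  y = 11/18, x = 7/18
row 2 ring = −(35/55)·11/18 = -7/18
totals (row 1 + row 2): sun 7/18 + 11/18 = 1, ring 7/18 + (-7/18) = 0, arm 7/18 + 0 = 7/18
asked cell (row2, sun) = 11/18

row1: w_G1=7/18 w_G3=7/18 w_R=7/18
row2: w_G1=11/18 w_G3=-7/18 w_R=0
total: w_G1=1 w_G3=0 w_R=7/18
asked value: 11/18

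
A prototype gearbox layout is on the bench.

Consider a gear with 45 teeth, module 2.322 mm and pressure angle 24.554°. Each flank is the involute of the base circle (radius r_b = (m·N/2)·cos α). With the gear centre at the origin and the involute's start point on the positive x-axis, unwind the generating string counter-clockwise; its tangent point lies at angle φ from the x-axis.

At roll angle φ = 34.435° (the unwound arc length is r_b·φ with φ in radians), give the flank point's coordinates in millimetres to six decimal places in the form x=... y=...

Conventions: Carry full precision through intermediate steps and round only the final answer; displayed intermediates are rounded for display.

x=55.343241 y=3.316066

class = single-mesh tooth geometry [base-circle involute, m = 2.322, 45T]
pitch radius r_p = m·N/2 = 2.322·45/2 = 52.245000
base radius r_b = r_p·cos α = 52.245000·cos 24.554° = 47.520486
roll angle φ = 34.435° = 0.60100413 rad
x = r_b·(cos φ + φ·sin φ) = 55.343241
y = r_b·(sin φ − φ·cos φ) = 3.316066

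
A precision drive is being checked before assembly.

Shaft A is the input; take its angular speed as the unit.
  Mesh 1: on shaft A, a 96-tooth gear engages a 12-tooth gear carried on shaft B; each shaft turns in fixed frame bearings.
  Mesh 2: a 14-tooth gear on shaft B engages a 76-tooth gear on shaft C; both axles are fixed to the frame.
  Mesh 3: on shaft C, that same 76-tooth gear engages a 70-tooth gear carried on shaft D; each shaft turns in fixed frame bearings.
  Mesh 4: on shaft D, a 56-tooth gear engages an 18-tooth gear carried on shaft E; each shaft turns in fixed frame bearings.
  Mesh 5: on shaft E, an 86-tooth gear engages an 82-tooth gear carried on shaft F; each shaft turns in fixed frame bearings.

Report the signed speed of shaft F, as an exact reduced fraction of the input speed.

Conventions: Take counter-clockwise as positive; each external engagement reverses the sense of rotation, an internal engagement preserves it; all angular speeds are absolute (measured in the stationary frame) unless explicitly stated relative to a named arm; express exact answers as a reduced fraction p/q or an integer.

5-mesh fixed-axis compound train (all bearings frame-fixed)
mesh 1 [96T→12T]: |ω|/ω_in = 1×96/12 = 8, sense flips to −
mesh 2 [14T→76T]: |ω|/ω_in = 8×14/76 = 28/19, sense flips to +
mesh 3 [76T→70T]: |ω|/ω_in = (28/19)×76/70 = 8/5, sense flips to −
mesh 4 [56T→18T]: |ω|/ω_in = (8/5)×56/18 = 224/45, sense flips to +
mesh 5 [86T→82T]: |ω|/ω_in = (224/45)×86/82 = 9632/1845, sense flips to −
signed output speed (× input speed) = -9632/1845

-9632/1845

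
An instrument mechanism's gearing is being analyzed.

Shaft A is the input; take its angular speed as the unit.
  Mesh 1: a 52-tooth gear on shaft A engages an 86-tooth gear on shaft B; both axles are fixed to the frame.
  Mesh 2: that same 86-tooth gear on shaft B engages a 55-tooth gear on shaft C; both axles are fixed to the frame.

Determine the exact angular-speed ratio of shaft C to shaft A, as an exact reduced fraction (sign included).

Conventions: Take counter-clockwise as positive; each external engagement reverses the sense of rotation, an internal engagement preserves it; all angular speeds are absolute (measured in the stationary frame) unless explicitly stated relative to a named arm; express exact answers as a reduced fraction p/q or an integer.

class = fixed-axis compound train [2 meshes; 2 ratios multiply, 2 sense flips]
mesh 1 [52T→86T]: running ratio 26/43, sense −
mesh 2 [86T→55T]: running ratio 52/55, sense +
ω_out/ω_in = 52/55

52/55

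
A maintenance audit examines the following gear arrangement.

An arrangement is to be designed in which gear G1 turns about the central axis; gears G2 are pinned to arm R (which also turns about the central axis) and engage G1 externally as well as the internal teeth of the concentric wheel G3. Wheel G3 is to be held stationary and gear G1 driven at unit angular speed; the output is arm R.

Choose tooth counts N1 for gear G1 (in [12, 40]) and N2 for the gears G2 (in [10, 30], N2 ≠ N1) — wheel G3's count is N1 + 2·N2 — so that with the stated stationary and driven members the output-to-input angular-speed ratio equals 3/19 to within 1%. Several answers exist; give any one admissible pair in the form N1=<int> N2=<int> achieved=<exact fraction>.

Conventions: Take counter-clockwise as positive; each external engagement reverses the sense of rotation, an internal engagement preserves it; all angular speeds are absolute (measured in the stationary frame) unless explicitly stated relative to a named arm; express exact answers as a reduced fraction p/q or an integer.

N1=12 N2=26 achieved=3/19

class = planetary set [ratio 3/19 wanted; Willis about the carrier]
Willis with ω_ring = 0: ω_arm/ω_sun = N1/(N1+N3); set equal to 3/19  ⇒  N3/N1 = 1/(3/19) − 1 = 16/3
N3 = N1 + 2·N2  ⇒  N2/N1 = (N3/N1 − 1)/2 = (16/3 − 1)/2 = 13/6
smallest multiple with N1 ≥ 12 and N2 ≥ 10: k = 2  ⇒  N1 = 2·6 = 12, N2 = 2·13 = 26 (N1 ≤ 40, N2 ≤ 30, N2 ≠ N1 ✓), N3 = 12 + 2·26 = 64
check: N1/(N1+N3) with N1 = 12, N3 = 64 gives 3/19; |achieved − target| = 0 ≤ 3/1900 ✓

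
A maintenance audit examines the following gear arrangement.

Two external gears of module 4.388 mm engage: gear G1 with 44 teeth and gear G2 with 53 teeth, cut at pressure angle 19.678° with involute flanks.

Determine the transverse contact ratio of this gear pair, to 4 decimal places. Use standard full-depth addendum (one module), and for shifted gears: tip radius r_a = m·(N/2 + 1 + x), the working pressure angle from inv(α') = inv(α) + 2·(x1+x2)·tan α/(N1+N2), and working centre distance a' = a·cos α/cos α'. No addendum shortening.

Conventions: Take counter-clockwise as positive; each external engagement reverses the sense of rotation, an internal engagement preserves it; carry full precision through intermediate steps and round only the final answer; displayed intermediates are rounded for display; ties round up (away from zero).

1.7654

single-mesh involute tooth geometry (44T engaging 53T at module 4.388)
base radii: r_b1 = 90.898289, r_b2 = 109.491121
tip radii: r_a1 = 100.924000, r_a2 = 120.670000
no profile shift: α' = α, a' = a
action lengths: √(r_a1²−r_b1²) = 43.853789, √(r_a2²−r_b2²) = 50.724189
base pitch p_b = π·m·cos α = 12.980245
CR = (43.853789 + 50.724189 − 212.818000·sin 19.67800°)/12.980245 = 1.765373
contact ratio ≈ 1.7654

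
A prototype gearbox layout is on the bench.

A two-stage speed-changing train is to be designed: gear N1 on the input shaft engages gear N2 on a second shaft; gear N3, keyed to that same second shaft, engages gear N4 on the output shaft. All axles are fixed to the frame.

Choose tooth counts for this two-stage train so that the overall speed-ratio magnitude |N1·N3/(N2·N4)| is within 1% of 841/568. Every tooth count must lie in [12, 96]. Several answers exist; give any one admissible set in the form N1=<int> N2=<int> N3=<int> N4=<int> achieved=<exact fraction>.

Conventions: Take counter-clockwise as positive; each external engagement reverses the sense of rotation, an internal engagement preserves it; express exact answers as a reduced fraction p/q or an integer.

N1=29 N2=16 N3=58 N4=71 achieved=841/568

design class (target 841/568): fixed-axis compound train
target = 841/568 in lowest terms: an exact hit needs N1·N3 = k·841 and N2·N4 = k·568 for one integer k, every count in [12, 96]; additionally prefer no 1:1 stage (N1 ≠ N2, N3 ≠ N4)
k = 1: no 1:1-free in-range split of k·841 and k·568 into factor pairs; take k = 2
k = 2: N1·N3 = 1682 = 29·58, N2·N4 = 1136 = 16·71
achieved = 29·58/(16·71) = 841/568; |achieved − target| = 0 ≤ 841/56800 ✓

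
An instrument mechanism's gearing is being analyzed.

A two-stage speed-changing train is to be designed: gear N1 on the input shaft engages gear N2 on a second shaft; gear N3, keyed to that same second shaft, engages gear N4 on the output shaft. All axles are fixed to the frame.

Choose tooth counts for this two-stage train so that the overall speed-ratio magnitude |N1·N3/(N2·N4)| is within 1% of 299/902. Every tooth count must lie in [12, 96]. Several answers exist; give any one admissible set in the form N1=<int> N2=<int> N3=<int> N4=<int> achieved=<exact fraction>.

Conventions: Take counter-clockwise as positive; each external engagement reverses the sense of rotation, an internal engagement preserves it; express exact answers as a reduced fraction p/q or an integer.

topology: fixed-axis compound train — 2 stages, target 299/902
target = 299/902 in lowest terms: an exact hit needs N1·N3 = k·299 and N2·N4 = k·902 for one integer k, every count in [12, 96]; additionally prefer no 1:1 stage (N1 ≠ N2, N3 ≠ N4)
k = 1: N1·N3 = 299 = 13·23, N2·N4 = 902 = 22·41
achieved = 13·23/(22·41) = 299/902; |achieved − target| = 0 ≤ 299/90200 ✓

N1=13 N2=22 N3=23 N4=41 achieved=299/902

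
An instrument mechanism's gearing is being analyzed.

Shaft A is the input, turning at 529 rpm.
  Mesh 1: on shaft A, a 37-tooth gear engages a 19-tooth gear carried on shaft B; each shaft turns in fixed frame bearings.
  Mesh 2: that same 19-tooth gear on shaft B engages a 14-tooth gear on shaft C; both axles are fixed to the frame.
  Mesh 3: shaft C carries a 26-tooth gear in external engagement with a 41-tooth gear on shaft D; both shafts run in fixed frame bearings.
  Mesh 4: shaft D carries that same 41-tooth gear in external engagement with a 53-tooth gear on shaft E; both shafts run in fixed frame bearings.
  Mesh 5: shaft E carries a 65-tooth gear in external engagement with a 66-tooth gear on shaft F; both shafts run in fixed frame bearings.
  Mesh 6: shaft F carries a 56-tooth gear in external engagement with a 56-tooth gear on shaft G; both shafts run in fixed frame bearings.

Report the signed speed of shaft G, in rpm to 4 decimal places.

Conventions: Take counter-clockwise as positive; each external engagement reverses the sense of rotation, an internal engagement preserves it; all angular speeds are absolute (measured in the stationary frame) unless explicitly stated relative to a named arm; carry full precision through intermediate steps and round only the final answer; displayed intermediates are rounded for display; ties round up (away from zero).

class = fixed-axis compound train [6 meshes; 6 ratios multiply, 6 sense flips]
mesh 1 [37T→19T]: ω = 529.0000×37/19 = 1030.1579 rpm, sense flips to −
mesh 2 [19T→14T]: ω = 1030.1579×19/14 = 1398.0714 rpm, sense flips to +
mesh 3 [26T→41T]: ω = 1398.0714×26/41 = 886.5819 rpm, sense flips to −
mesh 4 [41T→53T]: ω = 886.5819×41/53 = 685.8464 rpm, sense flips to +
mesh 5 [65T→66T]: ω = 685.8464×65/66 = 675.4547 rpm, sense flips to −
mesh 6 [56T→56T]: ω = 675.4547×56/56 = 675.4547 rpm, sense flips to +
signed output speed = +675.4547 rpm

+675.4547 rpm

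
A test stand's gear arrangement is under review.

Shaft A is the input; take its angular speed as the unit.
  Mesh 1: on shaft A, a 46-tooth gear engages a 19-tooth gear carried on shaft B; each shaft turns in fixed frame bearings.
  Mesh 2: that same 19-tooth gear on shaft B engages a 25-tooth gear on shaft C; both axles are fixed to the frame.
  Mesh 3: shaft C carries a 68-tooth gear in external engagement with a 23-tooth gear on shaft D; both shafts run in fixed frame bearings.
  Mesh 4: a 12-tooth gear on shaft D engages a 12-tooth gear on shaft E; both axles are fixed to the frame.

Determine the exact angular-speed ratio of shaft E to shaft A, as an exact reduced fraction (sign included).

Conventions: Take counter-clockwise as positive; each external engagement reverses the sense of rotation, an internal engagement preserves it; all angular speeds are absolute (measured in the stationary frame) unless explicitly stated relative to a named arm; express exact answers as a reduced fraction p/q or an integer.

class = fixed-axis compound train [4 meshes; 4 ratios multiply, 4 sense flips]
mesh 1 [46T→19T]: running ratio 46/19, sense −
mesh 2 [19T→25T]: running ratio 46/25, sense +
mesh 3 [68T→23T]: running ratio 136/25, sense −
mesh 4 [12T→12T]: running ratio 136/25, sense +
ω_out/ω_in = 136/25

136/25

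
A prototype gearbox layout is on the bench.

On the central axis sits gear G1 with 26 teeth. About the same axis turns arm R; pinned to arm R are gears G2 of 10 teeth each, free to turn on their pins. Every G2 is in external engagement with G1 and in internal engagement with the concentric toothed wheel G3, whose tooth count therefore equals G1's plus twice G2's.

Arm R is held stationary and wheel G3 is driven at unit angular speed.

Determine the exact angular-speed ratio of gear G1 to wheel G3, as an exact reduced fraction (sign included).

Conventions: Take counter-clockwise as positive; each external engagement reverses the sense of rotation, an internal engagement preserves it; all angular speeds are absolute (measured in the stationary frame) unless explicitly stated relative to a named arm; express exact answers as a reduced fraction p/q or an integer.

-23/13

topology: planetary set — G1 26T / G2 10T / G3 46T, arm = carrier (Willis)
ring teeth: 26 + 2·10 = 46
26(ω_sun−ω_arm) = −46(ω_ring−ω_arm),  ω_arm = 0, ω_ring = 1
ω_sun = 0 − (46/26)(1−0) = -23/13
ω_out/ω_in = -23/13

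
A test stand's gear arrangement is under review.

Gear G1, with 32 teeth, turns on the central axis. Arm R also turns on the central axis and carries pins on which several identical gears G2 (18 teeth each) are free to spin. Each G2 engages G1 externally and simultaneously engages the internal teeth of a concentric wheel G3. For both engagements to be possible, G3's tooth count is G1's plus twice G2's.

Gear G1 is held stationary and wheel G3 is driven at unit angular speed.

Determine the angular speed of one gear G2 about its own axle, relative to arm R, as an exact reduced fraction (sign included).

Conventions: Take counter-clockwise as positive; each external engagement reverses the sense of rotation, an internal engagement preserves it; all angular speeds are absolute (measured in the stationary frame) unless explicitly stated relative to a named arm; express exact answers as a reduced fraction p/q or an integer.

272/225

recognized (axles ride arm R): planetary set, 32/18/68 teeth
ring teeth: 32 + 2·18 = 68
32(ω_sun−ω_arm) = −68(ω_ring−ω_arm),  ω_sun = 0, ω_ring = 1
32(0−ω_arm) = −68(1−ω_arm)  ⇒  100·ω_arm = 68  ⇒  ω_arm = 17/25
sun–planet mesh: 32·(0−17/25) = −18·(ω_p−ω_arm)  ⇒  ω_p−ω_arm = 272/225
exact speed ratio = 272/225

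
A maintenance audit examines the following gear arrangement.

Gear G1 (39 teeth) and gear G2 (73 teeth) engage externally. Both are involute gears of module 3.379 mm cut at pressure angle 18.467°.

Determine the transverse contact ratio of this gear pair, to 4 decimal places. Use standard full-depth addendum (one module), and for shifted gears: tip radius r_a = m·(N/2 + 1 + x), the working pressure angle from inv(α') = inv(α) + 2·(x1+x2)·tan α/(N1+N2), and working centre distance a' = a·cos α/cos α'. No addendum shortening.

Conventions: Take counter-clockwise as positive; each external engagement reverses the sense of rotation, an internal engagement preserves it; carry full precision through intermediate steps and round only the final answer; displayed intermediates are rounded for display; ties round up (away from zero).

1.8500

topology: single-mesh involute geometry — m = 3.379, 39T/73T pair
base radii: r_b1 = 62.497551, r_b2 = 116.982596
tip radii: r_a1 = 69.269500, r_a2 = 126.712500
no profile shift: α' = α, a' = a
action lengths: √(r_a1²−r_b1²) = 29.871721, √(r_a2²−r_b2²) = 48.694249
base pitch p_b = π·m·cos α = 10.068813
CR = (29.871721 + 48.694249 − 189.224000·sin 18.46700°)/10.068813 = 1.850037
contact ratio ≈ 1.8500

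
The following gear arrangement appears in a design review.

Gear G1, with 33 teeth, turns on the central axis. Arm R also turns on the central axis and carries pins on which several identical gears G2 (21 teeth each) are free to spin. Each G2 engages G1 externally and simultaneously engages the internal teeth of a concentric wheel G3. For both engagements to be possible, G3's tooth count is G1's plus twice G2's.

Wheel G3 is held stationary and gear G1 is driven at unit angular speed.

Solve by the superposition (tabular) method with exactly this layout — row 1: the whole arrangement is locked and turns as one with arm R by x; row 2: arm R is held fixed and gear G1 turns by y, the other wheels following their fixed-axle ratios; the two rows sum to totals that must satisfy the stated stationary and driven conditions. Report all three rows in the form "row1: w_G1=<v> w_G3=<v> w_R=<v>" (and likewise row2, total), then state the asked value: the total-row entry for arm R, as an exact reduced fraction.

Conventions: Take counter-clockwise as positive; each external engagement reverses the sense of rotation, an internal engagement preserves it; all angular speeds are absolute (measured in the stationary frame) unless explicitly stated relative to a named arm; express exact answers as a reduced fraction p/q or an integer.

class = planetary set [G3 = 33+2·21 = 75; Willis about the carrier]
row 1 — lock + rotate with arm: ω_sun = ω_ring = ω_arm = x
row 2 — arm fixed, fixed-axis ratios: sun y, ring −(33/75)·y, arm 0
boundary: total ω_ring = x − (33/75)·y = 0 and total ω_sun = x + y = 1  ⇒  y = 25/36, x = 11/36
row 2 ring = −(33/75)·25/36 = -11/36
totals (row 1 + row 2): sun 11/36 + 25/36 = 1, ring 11/36 + (-11/36) = 0, arm 11/36 + 0 = 11/36
asked cell (total, arm) = 11/36

row1: w_G1=11/36 w_G3=11/36 w_R=11/36
row2: w_G1=25/36 w_G3=-11/36 w_R=0
total: w_G1=1 w_G3=0 w_R=11/36
asked value: 11/36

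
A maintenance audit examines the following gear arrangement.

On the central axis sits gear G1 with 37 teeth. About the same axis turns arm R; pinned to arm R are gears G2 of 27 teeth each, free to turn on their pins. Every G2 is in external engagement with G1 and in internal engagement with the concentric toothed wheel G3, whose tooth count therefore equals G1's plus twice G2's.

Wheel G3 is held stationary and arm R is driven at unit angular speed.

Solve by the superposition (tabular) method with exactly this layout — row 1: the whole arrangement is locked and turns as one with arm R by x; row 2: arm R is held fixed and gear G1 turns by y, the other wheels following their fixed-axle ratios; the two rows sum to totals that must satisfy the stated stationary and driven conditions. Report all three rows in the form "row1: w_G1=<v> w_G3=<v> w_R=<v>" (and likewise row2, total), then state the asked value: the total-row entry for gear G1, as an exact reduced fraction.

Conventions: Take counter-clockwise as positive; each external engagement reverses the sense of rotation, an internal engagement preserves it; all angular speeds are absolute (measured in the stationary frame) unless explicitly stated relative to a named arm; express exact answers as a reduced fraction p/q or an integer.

recognized (axles ride arm R): planetary set, 37/27/91 teeth
row 1 — lock + rotate with arm: ω_sun = ω_ring = ω_arm = x
row 2 — arm fixed, fixed-axis ratios: sun y, ring −(37/91)·y, arm 0
boundary: total ω_ring = x − (37/91)·y = 0 and total ω_arm = x = 1  ⇒  y = 91/37, x = 1
row 2 ring = −(37/91)·91/37 = -1
totals (row 1 + row 2): sun 1 + 91/37 = 128/37, ring 1 + (-1) = 0, arm 1 + 0 = 1
asked cell (total, sun) = 128/37

row1: w_G1=1 w_G3=1 w_R=1
row2: w_G1=91/37 w_G3=-1 w_R=0
total: w_G1=128/37 w_G3=0 w_R=1
asked value: 128/37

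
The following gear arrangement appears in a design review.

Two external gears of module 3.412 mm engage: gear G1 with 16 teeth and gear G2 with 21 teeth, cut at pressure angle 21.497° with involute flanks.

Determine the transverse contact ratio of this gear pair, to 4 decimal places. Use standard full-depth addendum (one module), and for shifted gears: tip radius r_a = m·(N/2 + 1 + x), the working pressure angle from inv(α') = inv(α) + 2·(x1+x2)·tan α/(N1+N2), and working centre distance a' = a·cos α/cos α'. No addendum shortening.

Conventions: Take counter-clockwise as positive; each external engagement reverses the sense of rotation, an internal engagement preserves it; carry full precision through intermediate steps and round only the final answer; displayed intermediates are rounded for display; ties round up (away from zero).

1.4870

single-mesh involute tooth geometry (16T engaging 21T at module 3.412)
base radii: r_b1 = 25.397202, r_b2 = 33.333827
tip radii: r_a1 = 30.708000, r_a2 = 39.238000
no profile shift: α' = α, a' = a
action lengths: √(r_a1²−r_b1²) = 17.261617, √(r_a2²−r_b2²) = 20.699676
base pitch p_b = π·m·cos α = 9.973458
CR = (17.261617 + 20.699676 − 63.122000·sin 21.49700°)/9.973458 = 1.486954
contact ratio ≈ 1.4870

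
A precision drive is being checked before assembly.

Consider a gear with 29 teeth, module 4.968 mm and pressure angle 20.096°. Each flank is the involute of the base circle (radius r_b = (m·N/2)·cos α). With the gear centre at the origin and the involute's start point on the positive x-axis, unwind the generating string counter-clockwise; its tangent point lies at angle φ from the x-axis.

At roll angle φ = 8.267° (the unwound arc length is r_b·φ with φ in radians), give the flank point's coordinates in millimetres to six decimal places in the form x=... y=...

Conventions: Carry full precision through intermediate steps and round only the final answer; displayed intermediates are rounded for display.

x=68.350852 y=0.067596

recognized (one wheel, involute flank): single-mesh tooth geometry, m = 4.968, N = 29
pitch radius r_p = m·N/2 = 4.968·29/2 = 72.036000
base radius r_b = r_p·cos α = 72.036000·cos 20.096° = 67.650322
roll angle φ = 8.267° = 0.14428637 rad
x = r_b·(cos φ + φ·sin φ) = 68.350852
y = r_b·(sin φ − φ·cos φ) = 0.067596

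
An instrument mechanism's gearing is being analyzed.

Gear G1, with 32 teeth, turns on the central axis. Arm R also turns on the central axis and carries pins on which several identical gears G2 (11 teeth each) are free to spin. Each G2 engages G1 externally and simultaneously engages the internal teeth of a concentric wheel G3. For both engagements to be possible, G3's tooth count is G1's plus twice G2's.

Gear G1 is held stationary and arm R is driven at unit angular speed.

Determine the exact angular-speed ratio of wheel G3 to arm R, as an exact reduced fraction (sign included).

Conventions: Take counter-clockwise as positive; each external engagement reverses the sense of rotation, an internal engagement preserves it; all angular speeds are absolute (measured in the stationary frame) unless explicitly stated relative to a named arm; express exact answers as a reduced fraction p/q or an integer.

class = planetary set [G3 = 32+2·11 = 54; Willis about the carrier]
ring teeth: 32 + 2·11 = 54
32(ω_sun−ω_arm) = −54(ω_ring−ω_arm),  ω_sun = 0, ω_arm = 1
ω_ring = 1 − (32/54)(0−1) = 43/27
ω_out/ω_in = 43/27

43/27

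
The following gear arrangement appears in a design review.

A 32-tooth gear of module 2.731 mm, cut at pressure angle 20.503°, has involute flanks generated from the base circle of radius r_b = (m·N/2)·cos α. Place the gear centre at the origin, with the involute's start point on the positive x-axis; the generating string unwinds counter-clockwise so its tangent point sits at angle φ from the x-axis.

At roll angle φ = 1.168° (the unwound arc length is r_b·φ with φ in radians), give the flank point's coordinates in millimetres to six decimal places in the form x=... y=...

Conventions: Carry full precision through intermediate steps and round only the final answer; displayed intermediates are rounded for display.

x=40.936530 y=0.000116

recognized (one wheel, involute flank): single-mesh tooth geometry, m = 2.731, N = 32
pitch radius r_p = m·N/2 = 2.731·32/2 = 43.696000
base radius r_b = r_p·cos α = 43.696000·cos 20.503° = 40.928027
roll angle φ = 1.168° = 0.02038545 rad
x = r_b·(cos φ + φ·sin φ) = 40.936530
y = r_b·(sin φ − φ·cos φ) = 0.000116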